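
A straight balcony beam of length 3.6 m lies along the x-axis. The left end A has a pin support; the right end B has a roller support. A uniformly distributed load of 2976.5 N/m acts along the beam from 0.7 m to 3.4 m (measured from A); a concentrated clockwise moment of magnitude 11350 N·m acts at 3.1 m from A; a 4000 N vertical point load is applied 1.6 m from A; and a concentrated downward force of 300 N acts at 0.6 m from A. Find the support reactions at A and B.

A_x = 0, A_y = 2780 N, B_y = 9557 N

Resultant of the distributed load: 2976.5 × 2.7 = 8036.55 N at 2.05 m from A.
Taking moments about A: B_y·3.6 − (2976.5·2.7)·2.05 − 11350 − 4000·1.6 − 300·0.6 = 0 → B_y = 34404.9275/3.6 = 9556.92 ≈ 9557 N.
ΣF_y = 0: A_y + 9556.92 − 2976.5·2.7 − 4000 − 300 = 0 → A_y = 2780 N.
ΣF_x = 0: no horizontal applied forces, so A_x = 0.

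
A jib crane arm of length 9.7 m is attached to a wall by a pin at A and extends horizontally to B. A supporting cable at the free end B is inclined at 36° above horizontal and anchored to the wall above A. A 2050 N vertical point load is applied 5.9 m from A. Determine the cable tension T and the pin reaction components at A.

ΣM about A: T·sin36°·9.7 − 2050·5.9 = 0 → T = 12095/(9.7·0.587785) = 2121.37 ≈ 2121 N.
ΣF_x = 0: A_x − T·cos36° = 0 → A_x = 2121.37 × 0.809017 = 1716 N.
ΣF_y = 0: A_y + T·sin36° − 2050 = 0 → A_y = 2050 − 2121.37 × 0.587785 = 803.1 N.

T = 2121 N, A_x = 1716 N, A_y = 803.1 N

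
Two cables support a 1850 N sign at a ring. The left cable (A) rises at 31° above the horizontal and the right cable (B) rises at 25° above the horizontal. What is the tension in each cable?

T_A = 2022 N, T_B = 1913 N

ΣF_x = 0: −T_A·cos31° + T_B·cos25° = 0 → T_B = 0.945779·T_A.
ΣF_y = 0: T_A·sin31° + T_B·sin25° = 1850.
Substitute: T_A·(0.515038 + 0.945779·0.422618) = 1850 → T_A = 2022.43 ≈ 2022 N.
Then T_B = 0.945779 × 2022.43 = 1913 N.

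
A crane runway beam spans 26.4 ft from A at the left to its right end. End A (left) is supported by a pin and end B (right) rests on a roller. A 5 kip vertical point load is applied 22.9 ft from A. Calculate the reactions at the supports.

A_x = 0, A_y = 0.6629 kip, B_y = 4.337 kip

Moments about A: B_y·26.4 − 5·22.9 = 0 → B_y = 114.5/26.4 = 4.33712 ≈ 4.337 kip.
ΣF_y = 0: A_y + 4.33712 − 5 = 0 → A_y = 0.6629 kip.
ΣF_x = 0: no horizontal applied forces, so A_x = 0.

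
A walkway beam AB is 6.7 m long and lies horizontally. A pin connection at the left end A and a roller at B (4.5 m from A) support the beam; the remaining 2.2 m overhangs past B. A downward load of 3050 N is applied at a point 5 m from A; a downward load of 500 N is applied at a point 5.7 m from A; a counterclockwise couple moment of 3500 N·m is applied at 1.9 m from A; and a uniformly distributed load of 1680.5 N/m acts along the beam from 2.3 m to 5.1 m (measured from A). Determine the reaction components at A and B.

A_x = 0, A_y = 1142 N, B_y = 7113 N

Resultant of the distributed load: 1680.5 × 2.8 = 4705.4 N at 3.7 m from A.
Taking moments about A: B_y·4.5 − 3050·5 − 500·5.7 + 3500 − (1680.5·2.8)·3.7 = 0 → B_y = 32009.98/4.5 = 7113.33 ≈ 7113 N.
ΣF_y = 0: A_y + 7113.33 − 3050 − 500 − 1680.5·2.8 = 0 → A_y = 1142 N.
ΣF_x = 0: no horizontal applied forces, so A_x = 0.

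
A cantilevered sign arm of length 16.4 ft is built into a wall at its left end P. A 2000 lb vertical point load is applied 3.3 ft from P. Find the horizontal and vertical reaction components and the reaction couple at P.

P_x = 0, P_y = 2000 lb, M_P = 6600 lb·ft

ΣF_x = 0: P_x = 0.
ΣF_y = 0: P_y − 2000 = 0 → P_y = 2000 lb.
ΣM about P: M_P − 2000·3.3 = 0 → M_P = 6600 lb·ft.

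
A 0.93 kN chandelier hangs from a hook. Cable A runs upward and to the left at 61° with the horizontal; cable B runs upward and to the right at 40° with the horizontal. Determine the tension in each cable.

ΣF_x = 0: −T_A·cos61° + T_B·cos40° = 0 → T_B = 0.632874·T_A.
ΣF_y = 0: T_A·sin61° + T_B·sin40° = 0.93.
Substitute: T_A·(0.87462 + 0.632874·0.642788) = 0.93 → T_A = 0.725755 ≈ 0.7258 kN.
Then T_B = 0.632874 × 0.725755 = 0.4593 kN.

T_A = 0.7258 kN, T_B = 0.4593 kN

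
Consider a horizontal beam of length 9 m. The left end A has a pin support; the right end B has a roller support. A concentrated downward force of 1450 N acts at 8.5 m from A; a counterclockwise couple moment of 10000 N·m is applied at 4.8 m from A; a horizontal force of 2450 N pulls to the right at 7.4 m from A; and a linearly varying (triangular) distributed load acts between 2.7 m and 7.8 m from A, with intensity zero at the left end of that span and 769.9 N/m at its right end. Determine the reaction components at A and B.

Resultant of the triangular load: ½ × 769.9 × 5.1 = 1963.245 N, acting at 6.1 m from A (one-third of the span from the peak).
ΣM about A: B_y·9 − 1450·8.5 + 10000 − (½·769.9·5.1)·6.1 = 0 → B_y = 14300.7945/9 = 1588.98 ≈ 1589 N.
ΣF_y = 0: A_y + 1588.98 − 1450 − ½·769.9·5.1 = 0 → A_y = 1824 N.
ΣF_x = 0: A_x + 2450 = 0 → A_x = -2450 N.

A_x = -2450 N, A_y = 1824 N, B_y = 1589 N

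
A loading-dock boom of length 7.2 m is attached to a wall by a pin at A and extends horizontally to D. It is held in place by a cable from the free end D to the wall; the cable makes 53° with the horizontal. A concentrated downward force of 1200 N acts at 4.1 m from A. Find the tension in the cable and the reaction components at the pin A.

ΣM about A: T·sin53°·7.2 − 1200·4.1 = 0 → T = 4920/(7.2·0.798636) = 855.626 ≈ 855.6 N.
ΣF_x = 0: A_x − T·cos53° = 0 → A_x = 855.626 × 0.601815 = 514.9 N.
ΣF_y = 0: A_y + T·sin53° − 1200 = 0 → A_y = 1200 − 855.626 × 0.798636 = 516.7 N.

T = 855.6 N, A_x = 514.9 N, A_y = 516.7 N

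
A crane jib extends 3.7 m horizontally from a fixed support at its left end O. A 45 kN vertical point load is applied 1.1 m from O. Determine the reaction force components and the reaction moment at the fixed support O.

O_x = 0, O_y = 45.00 kN, M_O = 49.50 kN·m

ΣF_x = 0: O_x = 0.
ΣF_y = 0: O_y − 45 = 0 → O_y = 45.00 kN.
ΣM about O: M_O − 45·1.1 = 0 → M_O = 49.50 kN·m.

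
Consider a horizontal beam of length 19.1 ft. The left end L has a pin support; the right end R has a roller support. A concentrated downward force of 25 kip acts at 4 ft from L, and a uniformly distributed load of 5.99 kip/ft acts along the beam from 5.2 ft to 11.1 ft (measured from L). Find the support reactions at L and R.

Resultant of the distributed load: 5.99 × 5.9 = 35.341 kip at 8.15 ft from L.
Taking moments about L: R_y·19.1 − 25·4 − (5.99·5.9)·8.15 = 0 → R_y = 388.02915/19.1 = 20.3157 ≈ 20.32 kip.
ΣF_y = 0: L_y + 20.3157 − 25 − 5.99·5.9 = 0 → L_y = 40.03 kip.
ΣF_x = 0: no horizontal applied forces, so L_x = 0.

L_x = 0, L_y = 40.03 kip, R_y = 20.32 kip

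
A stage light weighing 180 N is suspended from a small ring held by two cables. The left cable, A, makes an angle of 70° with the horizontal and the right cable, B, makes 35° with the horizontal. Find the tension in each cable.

T_A = 152.6 N, T_B = 63.74 N

ΣF_x = 0: −T_A·cos70° + T_B·cos35° = 0 → T_B = 0.417529·T_A.
ΣF_y = 0: T_A·sin70° + T_B·sin35° = 180.
Substitute: T_A·(0.939693 + 0.417529·0.573576) = 180 → T_A = 152.649 ≈ 152.6 N.
Then T_B = 0.417529 × 152.649 = 63.74 N.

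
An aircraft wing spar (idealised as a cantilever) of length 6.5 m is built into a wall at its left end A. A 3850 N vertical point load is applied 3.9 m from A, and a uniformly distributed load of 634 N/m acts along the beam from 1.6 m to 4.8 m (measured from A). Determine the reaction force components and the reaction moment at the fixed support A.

A_x = 0, A_y = 5879 N, M_A = 21510 N·m

Resultant of the distributed load: 634 × 3.2 = 2028.8 N at 3.2 m from A.
ΣF_x = 0: A_x = 0.
ΣF_y = 0: A_y − 3850 − 634·3.2 = 0 → A_y = 5879 N.
ΣM about A: M_A − 3850·3.9 − (634·3.2)·3.2 = 0 → M_A = 21510 N·m.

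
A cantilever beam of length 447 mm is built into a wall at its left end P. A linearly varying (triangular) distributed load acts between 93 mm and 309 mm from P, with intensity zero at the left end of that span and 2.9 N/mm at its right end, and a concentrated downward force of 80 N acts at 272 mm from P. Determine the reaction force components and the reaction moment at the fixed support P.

Resultant of the triangular load: ½ × 2.9 × 216 = 313.2 N, acting at 237 mm from P (one-third of the span from the peak).
ΣF_x = 0: P_x = 0.
ΣF_y = 0: P_y − ½·2.9·216 − 80 = 0 → P_y = 393.2 N.
ΣM about P: M_P − (½·2.9·216)·237 − 80·272 = 0 → M_P = 95990 N·mm.

P_x = 0, P_y = 393.2 N, M_P = 95990 N·mm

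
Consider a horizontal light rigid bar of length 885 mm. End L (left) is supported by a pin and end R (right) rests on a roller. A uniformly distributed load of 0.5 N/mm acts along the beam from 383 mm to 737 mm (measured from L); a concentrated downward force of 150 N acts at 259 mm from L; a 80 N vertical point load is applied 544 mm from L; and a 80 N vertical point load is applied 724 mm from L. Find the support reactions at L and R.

Resultant of the distributed load: 0.5 × 354 = 177 N at 560 mm from L.
ΣM about L: R_y·885 − (0.5·354)·560 − 150·259 − 80·544 − 80·724 = 0 → R_y = 239410/885 = 270.52 ≈ 270.5 N.
ΣF_y = 0: L_y + 270.52 − 0.5·354 − 150 − 80 − 80 = 0 → L_y = 216.5 N.
ΣF_x = 0: no horizontal applied forces, so L_x = 0.

L_x = 0, L_y = 216.5 N, R_y = 270.5 N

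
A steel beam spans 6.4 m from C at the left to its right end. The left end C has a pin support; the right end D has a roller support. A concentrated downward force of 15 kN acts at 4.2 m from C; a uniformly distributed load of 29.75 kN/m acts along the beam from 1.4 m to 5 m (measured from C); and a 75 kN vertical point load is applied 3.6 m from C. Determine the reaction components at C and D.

Resultant of the distributed load: 29.75 × 3.6 = 107.1 kN at 3.2 m from C.
ΣM about C: D_y·6.4 − 15·4.2 − (29.75·3.6)·3.2 − 75·3.6 = 0 → D_y = 675.72/6.4 = 105.581 ≈ 105.6 kN.
ΣF_y = 0: C_y + 105.581 − 15 − 29.75·3.6 − 75 = 0 → C_y = 91.52 kN.
ΣF_x = 0: no horizontal applied forces, so C_x = 0.

C_x = 0, C_y = 91.52 kN, D_y = 105.6 kN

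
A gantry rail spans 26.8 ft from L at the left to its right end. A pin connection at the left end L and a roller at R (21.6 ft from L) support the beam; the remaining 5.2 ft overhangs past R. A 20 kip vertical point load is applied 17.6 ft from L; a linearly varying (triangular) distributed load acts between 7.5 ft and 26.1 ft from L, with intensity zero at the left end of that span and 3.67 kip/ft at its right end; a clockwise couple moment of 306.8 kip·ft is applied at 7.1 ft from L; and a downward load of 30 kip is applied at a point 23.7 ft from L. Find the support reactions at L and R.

L_x = 0, L_y = -10.73 kip, R_y = 94.86 kip

Resultant of the triangular load: ½ × 3.67 × 18.6 = 34.131 kip, acting at 19.9 ft from L (one-third of the span from the peak).
ΣM about L: R_y·21.6 − 20·17.6 − (½·3.67·18.6)·19.9 − 306.8 − 30·23.7 = 0 → R_y = 2049.0069/21.6 = 94.8614 ≈ 94.86 kip.
ΣF_y = 0: L_y + 94.8614 − 20 − ½·3.67·18.6 − 30 = 0 → L_y = -10.73 kip.
ΣF_x = 0: no horizontal applied forces, so L_x = 0.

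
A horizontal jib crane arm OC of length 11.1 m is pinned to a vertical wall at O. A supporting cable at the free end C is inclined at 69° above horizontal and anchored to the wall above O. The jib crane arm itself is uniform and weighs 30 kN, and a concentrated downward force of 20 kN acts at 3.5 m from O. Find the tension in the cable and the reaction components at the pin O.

T = 22.82 kN, O_x = 8.179 kN, O_y = 28.69 kN

ΣM about O: T·sin69°·11.1 − 30·5.55 − 20·3.5 = 0 → T = 236.5/(11.1·0.93358) = 22.8222 ≈ 22.82 kN.
ΣF_x = 0: O_x − T·cos69° = 0 → O_x = 22.8222 × 0.358368 = 8.179 kN.
ΣF_y = 0: O_y + T·sin69° − 30 − 20 = 0 → O_y = 50 − 22.8222 × 0.93358 = 28.69 kN.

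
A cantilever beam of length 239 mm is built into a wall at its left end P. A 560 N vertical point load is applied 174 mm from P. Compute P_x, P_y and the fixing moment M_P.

ΣF_x = 0: P_x = 0.
ΣF_y = 0: P_y − 560 = 0 → P_y = 560.0 N.
ΣM about P: M_P − 560·174 = 0 → M_P = 97440 N·mm.

P_x = 0, P_y = 560.0 N, M_P = 97440 N·mm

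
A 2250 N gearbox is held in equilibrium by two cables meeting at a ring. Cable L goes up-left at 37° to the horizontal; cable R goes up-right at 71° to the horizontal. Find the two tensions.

T_L = 770.2 N, T_R = 1889 N

ΣF_x = 0: −T_L·cos37° + T_R·cos71° = 0 → T_R = 2.45305·T_L.
ΣF_y = 0: T_L·sin37° + T_R·sin71° = 2250.
Substitute: T_L·(0.601815 + 2.45305·0.945519) = 2250 → T_L = 770.226 ≈ 770.2 N.
Then T_R = 2.45305 × 770.226 = 1889 N.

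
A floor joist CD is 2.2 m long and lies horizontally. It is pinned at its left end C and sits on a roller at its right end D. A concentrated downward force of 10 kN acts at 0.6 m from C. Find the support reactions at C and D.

Moments about C: D_y·2.2 − 10·0.6 = 0 → D_y = 6/2.2 = 2.72727 ≈ 2.727 kN.
ΣF_y = 0: C_y + 2.72727 − 10 = 0 → C_y = 7.273 kN.
ΣF_x = 0: no horizontal applied forces, so C_x = 0.

C_x = 0, C_y = 7.273 kN, D_y = 2.727 kN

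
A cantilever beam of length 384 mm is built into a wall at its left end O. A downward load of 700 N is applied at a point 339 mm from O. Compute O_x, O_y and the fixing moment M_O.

O_x = 0, O_y = 700.0 N, M_O = 237300 N·mm

ΣF_x = 0: O_x = 0.
ΣF_y = 0: O_y − 700 = 0 → O_y = 700.0 N.
ΣM about O: M_O − 700·339 = 0 → M_O = 237300 N·mm.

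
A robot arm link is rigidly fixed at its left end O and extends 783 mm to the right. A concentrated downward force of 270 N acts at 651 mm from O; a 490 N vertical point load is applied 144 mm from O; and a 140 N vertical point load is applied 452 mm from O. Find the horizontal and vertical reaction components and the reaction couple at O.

O_x = 0, O_y = 900.0 N, M_O = 309600 N·mm

ΣF_x = 0: O_x = 0.
ΣF_y = 0: O_y − 270 − 490 − 140 = 0 → O_y = 900.0 N.
ΣM about O: M_O − 270·651 − 490·144 − 140·452 = 0 → M_O = 309600 N·mm.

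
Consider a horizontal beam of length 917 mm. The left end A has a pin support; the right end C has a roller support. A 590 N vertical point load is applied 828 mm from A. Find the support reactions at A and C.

Taking moments about A: C_y·917 − 590·828 = 0 → C_y = 488520/917 = 532.737 ≈ 532.7 N.
ΣF_y = 0: A_y + 532.737 − 590 = 0 → A_y = 57.26 N.
ΣF_x = 0: no horizontal applied forces, so A_x = 0.

A_x = 0, A_y = 57.26 N, C_y = 532.7 N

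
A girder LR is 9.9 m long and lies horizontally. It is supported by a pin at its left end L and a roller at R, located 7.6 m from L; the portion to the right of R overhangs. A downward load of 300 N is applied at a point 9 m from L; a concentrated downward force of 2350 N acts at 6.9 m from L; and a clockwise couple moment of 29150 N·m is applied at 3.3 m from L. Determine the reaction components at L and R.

Taking moments about L: R_y·7.6 − 300·9 − 2350·6.9 − 29150 = 0 → R_y = 48065/7.6 = 6324.34 ≈ 6324 N.
ΣF_y = 0: L_y + 6324.34 − 300 − 2350 = 0 → L_y = -3674 N.
ΣF_x = 0: no horizontal applied forces, so L_x = 0.

L_x = 0, L_y = -3674 N, R_y = 6324 N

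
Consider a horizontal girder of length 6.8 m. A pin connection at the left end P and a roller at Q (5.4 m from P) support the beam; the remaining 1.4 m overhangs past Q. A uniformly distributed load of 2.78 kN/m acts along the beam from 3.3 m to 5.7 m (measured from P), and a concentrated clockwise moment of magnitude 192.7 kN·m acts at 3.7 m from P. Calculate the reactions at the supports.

P_x = 0, P_y = -34.57 kN, Q_y = 41.25 kN

Resultant of the distributed load: 2.78 × 2.4 = 6.672 kN at 4.5 m from P.
ΣM about P: Q_y·5.4 − (2.78·2.4)·4.5 − 192.7 = 0 → Q_y = 222.724/5.4 = 41.2452 ≈ 41.25 kN.
ΣF_y = 0: P_y + 41.2452 − 2.78·2.4 = 0 → P_y = -34.57 kN.
ΣF_x = 0: no horizontal applied forces, so P_x = 0.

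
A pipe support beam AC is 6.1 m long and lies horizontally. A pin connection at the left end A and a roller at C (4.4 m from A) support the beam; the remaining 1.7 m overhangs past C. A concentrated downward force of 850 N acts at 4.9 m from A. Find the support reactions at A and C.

Taking moments about A: C_y·4.4 − 850·4.9 = 0 → C_y = 4165/4.4 = 946.591 ≈ 946.6 N.
ΣF_y = 0: A_y + 946.591 − 850 = 0 → A_y = -96.59 N.
ΣF_x = 0: no horizontal applied forces, so A_x = 0.

A_x = 0, A_y = -96.59 N, C_y = 946.6 N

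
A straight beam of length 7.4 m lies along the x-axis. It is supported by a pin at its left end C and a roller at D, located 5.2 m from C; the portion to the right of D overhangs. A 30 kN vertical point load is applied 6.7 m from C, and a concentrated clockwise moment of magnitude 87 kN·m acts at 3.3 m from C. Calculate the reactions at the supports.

C_x = 0, C_y = -25.38 kN, D_y = 55.38 kN

Taking moments about C: D_y·5.2 − 30·6.7 − 87 = 0 → D_y = 288/5.2 = 55.3846 ≈ 55.38 kN.
ΣF_y = 0: C_y + 55.3846 − 30 = 0 → C_y = -25.38 kN.
ΣF_x = 0: no horizontal applied forces, so C_x = 0.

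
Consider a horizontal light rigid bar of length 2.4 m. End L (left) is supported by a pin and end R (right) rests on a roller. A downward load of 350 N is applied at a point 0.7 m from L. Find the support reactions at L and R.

L_x = 0, L_y = 247.9 N, R_y = 102.1 N

Taking moments about L: R_y·2.4 − 350·0.7 = 0 → R_y = 245/2.4 = 102.083 ≈ 102.1 N.
ΣF_y = 0: L_y + 102.083 − 350 = 0 → L_y = 247.9 N.
ΣF_x = 0: no horizontal applied forces, so L_x = 0.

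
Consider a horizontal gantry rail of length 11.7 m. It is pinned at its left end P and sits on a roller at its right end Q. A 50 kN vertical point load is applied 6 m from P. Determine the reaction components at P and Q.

P_x = 0, P_y = 24.36 kN, Q_y = 25.64 kN

Taking moments about P: Q_y·11.7 − 50·6 = 0 → Q_y = 300/11.7 = 25.641 ≈ 25.64 kN.
ΣF_y = 0: P_y + 25.641 − 50 = 0 → P_y = 24.36 kN.
ΣF_x = 0: no horizontal applied forces, so P_x = 0.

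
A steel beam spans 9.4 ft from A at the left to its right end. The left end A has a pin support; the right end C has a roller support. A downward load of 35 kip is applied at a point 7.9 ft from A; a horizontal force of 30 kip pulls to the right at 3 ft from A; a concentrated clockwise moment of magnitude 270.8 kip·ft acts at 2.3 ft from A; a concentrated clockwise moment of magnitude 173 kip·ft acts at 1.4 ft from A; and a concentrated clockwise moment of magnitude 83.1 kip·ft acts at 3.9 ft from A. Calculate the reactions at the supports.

ΣM about A: C_y·9.4 − 35·7.9 − 270.8 − 173 − 83.1 = 0 → C_y = 803.4/9.4 = 85.4681 ≈ 85.47 kip.
ΣF_y = 0: A_y + 85.4681 − 35 = 0 → A_y = -50.47 kip.
ΣF_x = 0: A_x + 30 = 0 → A_x = -30.00 kip.

A_x = -30.00 kip, A_y = -50.47 kip, C_y = 85.47 kip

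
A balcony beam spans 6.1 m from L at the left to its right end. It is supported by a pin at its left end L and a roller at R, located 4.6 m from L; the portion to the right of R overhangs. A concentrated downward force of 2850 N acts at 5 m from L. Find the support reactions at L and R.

ΣM about L: R_y·4.6 − 2850·5 = 0 → R_y = 14250/4.6 = 3097.83 ≈ 3098 N.
ΣF_y = 0: L_y + 3097.83 − 2850 = 0 → L_y = -247.8 N.
ΣF_x = 0: no horizontal applied forces, so L_x = 0.

L_x = 0, L_y = -247.8 N, R_y = 3098 N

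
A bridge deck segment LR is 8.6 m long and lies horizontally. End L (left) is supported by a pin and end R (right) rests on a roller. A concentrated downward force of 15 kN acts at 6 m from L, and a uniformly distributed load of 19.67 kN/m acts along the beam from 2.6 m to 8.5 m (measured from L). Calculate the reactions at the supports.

Resultant of the distributed load: 19.67 × 5.9 = 116.053 kN at 5.55 m from L.
Moments about L: R_y·8.6 − 15·6 − (19.67·5.9)·5.55 = 0 → R_y = 734.09415/8.6 = 85.3598 ≈ 85.36 kN.
ΣF_y = 0: L_y + 85.3598 − 15 − 19.67·5.9 = 0 → L_y = 45.69 kN.
ΣF_x = 0: no horizontal applied forces, so L_x = 0.

L_x = 0, L_y = 45.69 kN, R_y = 85.36 kN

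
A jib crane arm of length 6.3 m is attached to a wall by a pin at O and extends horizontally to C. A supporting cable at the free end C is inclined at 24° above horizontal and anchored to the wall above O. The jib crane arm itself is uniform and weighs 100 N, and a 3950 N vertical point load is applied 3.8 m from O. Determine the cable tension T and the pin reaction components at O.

ΣM about O: T·sin24°·6.3 − 100·3.15 − 3950·3.8 = 0 → T = 15325/(6.3·0.406737) = 5980.62 ≈ 5981 N.
ΣF_x = 0: O_x − T·cos24° = 0 → O_x = 5980.62 × 0.913545 = 5464 N.
ΣF_y = 0: O_y + T·sin24° − 100 − 3950 = 0 → O_y = 4050 − 5980.62 × 0.406737 = 1617 N.

T = 5981 N, O_x = 5464 N, O_y = 1617 N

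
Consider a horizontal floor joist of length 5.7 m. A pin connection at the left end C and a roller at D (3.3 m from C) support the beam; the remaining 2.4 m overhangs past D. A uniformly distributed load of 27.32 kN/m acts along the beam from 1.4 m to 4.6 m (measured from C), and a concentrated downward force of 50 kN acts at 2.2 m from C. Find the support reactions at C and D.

Resultant of the distributed load: 27.32 × 3.2 = 87.424 kN at 3 m from C.
Moments about C: D_y·3.3 − (27.32·3.2)·3 − 50·2.2 = 0 → D_y = 372.272/3.3 = 112.81 ≈ 112.8 kN.
ΣF_y = 0: C_y + 112.81 − 27.32·3.2 − 50 = 0 → C_y = 24.61 kN.
ΣF_x = 0: no horizontal applied forces, so C_x = 0.

C_x = 0, C_y = 24.61 kN, D_y = 112.8 kN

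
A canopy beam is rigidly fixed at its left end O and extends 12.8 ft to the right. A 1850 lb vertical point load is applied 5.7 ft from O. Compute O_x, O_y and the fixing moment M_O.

ΣF_x = 0: O_x = 0.
ΣF_y = 0: O_y − 1850 = 0 → O_y = 1850 lb.
ΣM about O: M_O − 1850·5.7 = 0 → M_O = 10540 lb·ft.

O_x = 0, O_y = 1850 lb, M_O = 10540 lb·ft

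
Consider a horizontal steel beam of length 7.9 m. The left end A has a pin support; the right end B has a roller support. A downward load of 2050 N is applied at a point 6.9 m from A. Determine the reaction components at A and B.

ΣM about A: B_y·7.9 − 2050·6.9 = 0 → B_y = 14145/7.9 = 1790.51 ≈ 1791 N.
ΣF_y = 0: A_y + 1790.51 − 2050 = 0 → A_y = 259.5 N.
ΣF_x = 0: no horizontal applied forces, so A_x = 0.

A_x = 0, A_y = 259.5 N, B_y = 1791 N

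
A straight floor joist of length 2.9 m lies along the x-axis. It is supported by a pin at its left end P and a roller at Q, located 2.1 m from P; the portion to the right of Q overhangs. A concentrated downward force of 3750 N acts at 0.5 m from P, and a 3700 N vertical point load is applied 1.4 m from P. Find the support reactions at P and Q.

Taking moments about P: Q_y·2.1 − 3750·0.5 − 3700·1.4 = 0 → Q_y = 7055/2.1 = 3359.52 ≈ 3360 N.
ΣF_y = 0: P_y + 3359.52 − 3750 − 3700 = 0 → P_y = 4090 N.
ΣF_x = 0: no horizontal applied forces, so P_x = 0.

P_x = 0, P_y = 4090 N, Q_y = 3360 N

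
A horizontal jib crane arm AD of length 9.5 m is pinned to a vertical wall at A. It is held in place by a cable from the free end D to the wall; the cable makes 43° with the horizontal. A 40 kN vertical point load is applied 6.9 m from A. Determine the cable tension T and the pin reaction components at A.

ΣM about A: T·sin43°·9.5 − 40·6.9 = 0 → T = 276/(9.5·0.681998) = 42.5993 ≈ 42.60 kN.
ΣF_x = 0: A_x − T·cos43° = 0 → A_x = 42.5993 × 0.731354 = 31.16 kN.
ΣF_y = 0: A_y + T·sin43° − 40 = 0 → A_y = 40 − 42.5993 × 0.681998 = 10.95 kN.

T = 42.60 kN, A_x = 31.16 kN, A_y = 10.95 kN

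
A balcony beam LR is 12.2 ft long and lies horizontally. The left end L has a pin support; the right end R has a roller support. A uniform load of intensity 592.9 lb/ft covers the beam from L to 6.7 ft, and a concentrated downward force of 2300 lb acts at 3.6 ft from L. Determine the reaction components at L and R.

Resultant of the distributed load: 592.9 × 6.7 = 3972.43 lb at 3.35 ft from L.
Moments about L: R_y·12.2 − (592.9·6.7)·3.35 − 2300·3.6 = 0 → R_y = 21587.6405/12.2 = 1769.48 ≈ 1769 lb.
ΣF_y = 0: L_y + 1769.48 − 592.9·6.7 − 2300 = 0 → L_y = 4503 lb.
ΣF_x = 0: no horizontal applied forces, so L_x = 0.

L_x = 0, L_y = 4503 lb, R_y = 1769 lb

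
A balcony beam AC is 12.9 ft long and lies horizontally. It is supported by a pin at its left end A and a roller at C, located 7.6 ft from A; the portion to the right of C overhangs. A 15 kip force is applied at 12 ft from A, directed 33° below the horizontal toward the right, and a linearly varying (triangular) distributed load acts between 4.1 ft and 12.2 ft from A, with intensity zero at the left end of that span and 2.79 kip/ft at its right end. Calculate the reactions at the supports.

Resultant of the triangular load: ½ × 2.79 × 8.1 = 11.2995 kip, acting at 9.5 ft from A (one-third of the span from the peak).
Moments about A: C_y·7.6 − 15·sin33°·12 − (½·2.79·8.1)·9.5 = 0 → C_y = 205.38/7.6 = 27.0237 ≈ 27.02 kip.
ΣF_y = 0: A_y + 27.0237 − 15·sin33° − ½·2.79·8.1 = 0 → A_y = -7.555 kip.
ΣF_x = 0: A_x + 15·cos33° = 0 → A_x = -12.58 kip.

A_x = -12.58 kip, A_y = -7.555 kip, C_y = 27.02 kip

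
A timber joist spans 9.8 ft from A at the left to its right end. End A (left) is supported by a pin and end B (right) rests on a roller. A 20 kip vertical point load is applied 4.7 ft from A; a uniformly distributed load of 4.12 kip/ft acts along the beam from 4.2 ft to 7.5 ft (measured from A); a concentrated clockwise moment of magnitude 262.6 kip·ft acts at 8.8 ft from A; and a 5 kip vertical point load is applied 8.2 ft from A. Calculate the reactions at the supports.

A_x = 0, A_y = -10.09 kip, B_y = 48.69 kip

Resultant of the distributed load: 4.12 × 3.3 = 13.596 kip at 5.85 ft from A.
Moments about A: B_y·9.8 − 20·4.7 − (4.12·3.3)·5.85 − 262.6 − 5·8.2 = 0 → B_y = 477.1366/9.8 = 48.6874 ≈ 48.69 kip.
ΣF_y = 0: A_y + 48.6874 − 20 − 4.12·3.3 − 5 = 0 → A_y = -10.09 kip.
ΣF_x = 0: no horizontal applied forces, so A_x = 0.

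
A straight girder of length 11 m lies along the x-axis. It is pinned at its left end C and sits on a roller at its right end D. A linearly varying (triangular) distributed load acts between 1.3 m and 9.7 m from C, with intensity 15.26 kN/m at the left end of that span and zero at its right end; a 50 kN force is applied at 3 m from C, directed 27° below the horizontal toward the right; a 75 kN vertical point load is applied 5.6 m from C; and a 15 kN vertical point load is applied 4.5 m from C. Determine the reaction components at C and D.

C_x = -44.55 kN, C_y = 102.4 kN, D_y = 74.40 kN

Resultant of the triangular load: ½ × 15.26 × 8.4 = 64.092 kN, acting at 4.1 m from C (one-third of the span from the peak).
Taking moments about C: D_y·11 − (½·15.26·8.4)·4.1 − 50·sin27°·3 − 75·5.6 − 15·4.5 = 0 → D_y = 818.376/11 = 74.3978 ≈ 74.40 kN.
ΣF_y = 0: C_y + 74.3978 − ½·15.26·8.4 − 50·sin27° − 75 − 15 = 0 → C_y = 102.4 kN.
ΣF_x = 0: C_x + 50·cos27° = 0 → C_x = -44.55 kN.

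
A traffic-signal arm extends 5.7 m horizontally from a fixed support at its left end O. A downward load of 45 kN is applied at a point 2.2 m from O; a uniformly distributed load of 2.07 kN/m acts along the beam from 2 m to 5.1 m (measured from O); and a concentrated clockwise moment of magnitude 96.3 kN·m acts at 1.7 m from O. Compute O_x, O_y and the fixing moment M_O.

O_x = 0, O_y = 51.42 kN, M_O = 218.1 kN·m

Resultant of the distributed load: 2.07 × 3.1 = 6.417 kN at 3.55 m from O.
ΣF_x = 0: O_x = 0.
ΣF_y = 0: O_y − 45 − 2.07·3.1 = 0 → O_y = 51.42 kN.
ΣM about O: M_O − 45·2.2 − (2.07·3.1)·3.55 − 96.3 = 0 → M_O = 218.1 kN·m.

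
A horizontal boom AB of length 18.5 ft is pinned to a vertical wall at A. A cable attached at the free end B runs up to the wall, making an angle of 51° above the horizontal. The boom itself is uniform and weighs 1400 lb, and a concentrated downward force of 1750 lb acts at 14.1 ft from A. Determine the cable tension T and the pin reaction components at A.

ΣM about A: T·sin51°·18.5 − 1400·9.25 − 1750·14.1 = 0 → T = 37625/(18.5·0.777146) = 2616.99 ≈ 2617 lb.
ΣF_x = 0: A_x − T·cos51° = 0 → A_x = 2616.99 × 0.62932 = 1647 lb.
ΣF_y = 0: A_y + T·sin51° − 1400 − 1750 = 0 → A_y = 3150 − 2616.99 × 0.777146 = 1116 lb.

T = 2617 lb, A_x = 1647 lb, A_y = 1116 lb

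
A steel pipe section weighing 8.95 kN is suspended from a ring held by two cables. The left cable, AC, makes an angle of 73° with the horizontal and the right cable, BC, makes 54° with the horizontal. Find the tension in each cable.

T_AC = 6.587 kN, T_BC = 3.276 kN

ΣF_x = 0: −T_AC·cos73° + T_BC·cos54° = 0 → T_BC = 0.497412·T_AC.
ΣF_y = 0: T_AC·sin73° + T_BC·sin54° = 8.95.
Substitute: T_AC·(0.956305 + 0.497412·0.809017) = 8.95 → T_AC = 6.58708 ≈ 6.587 kN.
Then T_BC = 0.497412 × 6.58708 = 3.276 kN.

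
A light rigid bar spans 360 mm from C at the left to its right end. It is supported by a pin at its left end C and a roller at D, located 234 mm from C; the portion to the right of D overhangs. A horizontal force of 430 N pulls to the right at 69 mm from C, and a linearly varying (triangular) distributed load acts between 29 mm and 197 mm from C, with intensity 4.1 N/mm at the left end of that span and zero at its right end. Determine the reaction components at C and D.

C_x = -430.0 N, C_y = 219.3 N, D_y = 125.1 N

Resultant of the triangular load: ½ × 4.1 × 168 = 344.4 N, acting at 85 mm from C (one-third of the span from the peak).
Moments about C: D_y·234 − (½·4.1·168)·85 = 0 → D_y = 29274/234 = 125.103 ≈ 125.1 N.
ΣF_y = 0: C_y + 125.103 − ½·4.1·168 = 0 → C_y = 219.3 N.
ΣF_x = 0: C_x + 430 = 0 → C_x = -430.0 N.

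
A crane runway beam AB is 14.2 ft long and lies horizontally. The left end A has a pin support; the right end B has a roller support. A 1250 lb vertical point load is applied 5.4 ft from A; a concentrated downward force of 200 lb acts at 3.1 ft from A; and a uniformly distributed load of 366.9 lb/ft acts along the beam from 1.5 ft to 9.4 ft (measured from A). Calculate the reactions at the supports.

Resultant of the distributed load: 366.9 × 7.9 = 2898.51 lb at 5.45 ft from A.
ΣM about A: B_y·14.2 − 1250·5.4 − 200·3.1 − (366.9·7.9)·5.45 = 0 → B_y = 23166.8795/14.2 = 1631.47 ≈ 1631 lb.
ΣF_y = 0: A_y + 1631.47 − 1250 − 200 − 366.9·7.9 = 0 → A_y = 2717 lb.
ΣF_x = 0: no horizontal applied forces, so A_x = 0.

A_x = 0, A_y = 2717 lb, B_y = 1631 lb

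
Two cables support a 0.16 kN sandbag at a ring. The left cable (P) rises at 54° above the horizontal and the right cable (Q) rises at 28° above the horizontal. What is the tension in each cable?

ΣF_x = 0: −T_P·cos54° + T_Q·cos28° = 0 → T_Q = 0.665708·T_P.
ΣF_y = 0: T_P·sin54° + T_Q·sin28° = 0.16.
Substitute: T_P·(0.809017 + 0.665708·0.469472) = 0.16 → T_P = 0.14266 ≈ 0.1427 kN.
Then T_Q = 0.665708 × 0.14266 = 0.09497 kN.

T_P = 0.1427 kN, T_Q = 0.09497 kN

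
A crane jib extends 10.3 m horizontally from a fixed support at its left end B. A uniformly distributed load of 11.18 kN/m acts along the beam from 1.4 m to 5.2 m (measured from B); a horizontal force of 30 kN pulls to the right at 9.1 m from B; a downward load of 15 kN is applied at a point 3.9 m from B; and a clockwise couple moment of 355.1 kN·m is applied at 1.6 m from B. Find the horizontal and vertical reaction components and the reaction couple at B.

B_x = -30.00 kN, B_y = 57.48 kN, M_B = 553.8 kN·m

Resultant of the distributed load: 11.18 × 3.8 = 42.484 kN at 3.3 m from B.
ΣF_x = 0: B_x + 30 = 0 → B_x = -30.00 kN.
ΣF_y = 0: B_y − 11.18·3.8 − 15 = 0 → B_y = 57.48 kN.
ΣM about B: M_B − (11.18·3.8)·3.3 − 15·3.9 − 355.1 = 0 → M_B = 553.8 kN·m.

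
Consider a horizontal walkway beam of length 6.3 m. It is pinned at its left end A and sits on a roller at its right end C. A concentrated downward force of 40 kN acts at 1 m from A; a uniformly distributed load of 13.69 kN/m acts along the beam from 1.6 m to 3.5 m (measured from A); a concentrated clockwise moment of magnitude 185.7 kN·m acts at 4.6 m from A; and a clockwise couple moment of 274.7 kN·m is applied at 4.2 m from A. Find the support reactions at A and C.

Resultant of the distributed load: 13.69 × 1.9 = 26.011 kN at 2.55 m from A.
ΣM about A: C_y·6.3 − 40·1 − (13.69·1.9)·2.55 − 185.7 − 274.7 = 0 → C_y = 566.72805/6.3 = 89.9568 ≈ 89.96 kN.
ΣF_y = 0: A_y + 89.9568 − 40 − 13.69·1.9 = 0 → A_y = -23.95 kN.
ΣF_x = 0: no horizontal applied forces, so A_x = 0.

A_x = 0, A_y = -23.95 kN, C_y = 89.96 kN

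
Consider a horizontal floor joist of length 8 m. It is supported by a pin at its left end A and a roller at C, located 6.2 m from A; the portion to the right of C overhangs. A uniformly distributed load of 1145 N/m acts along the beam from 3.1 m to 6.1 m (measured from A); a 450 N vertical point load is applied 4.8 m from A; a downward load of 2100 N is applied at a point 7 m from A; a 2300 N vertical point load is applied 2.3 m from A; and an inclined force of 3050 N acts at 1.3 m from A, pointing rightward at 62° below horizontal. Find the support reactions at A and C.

A_x = -1432 N, A_y = 4292 N, C_y = 6686 N

Resultant of the distributed load: 1145 × 3 = 3435 N at 4.6 m from A.
Taking moments about A: C_y·6.2 − (1145·3)·4.6 − 450·4.8 − 2100·7 − 2300·2.3 − 3050·sin62°·1.3 = 0 → C_y = 41451.9/6.2 = 6685.79 ≈ 6686 N.
ΣF_y = 0: A_y + 6685.79 − 1145·3 − 450 − 2100 − 2300 − 3050·sin62° = 0 → A_y = 4292 N.
ΣF_x = 0: A_x + 3050·cos62° = 0 → A_x = -1432 N.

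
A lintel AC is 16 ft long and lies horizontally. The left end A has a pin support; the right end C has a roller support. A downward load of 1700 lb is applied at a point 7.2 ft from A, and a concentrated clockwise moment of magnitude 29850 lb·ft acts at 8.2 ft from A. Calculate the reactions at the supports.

ΣM about A: C_y·16 − 1700·7.2 − 29850 = 0 → C_y = 42090/16 = 2630.62 ≈ 2631 lb.
ΣF_y = 0: A_y + 2630.62 − 1700 = 0 → A_y = -930.6 lb.
ΣF_x = 0: no horizontal applied forces, so A_x = 0.

A_x = 0, A_y = -930.6 lb, C_y = 2631 lb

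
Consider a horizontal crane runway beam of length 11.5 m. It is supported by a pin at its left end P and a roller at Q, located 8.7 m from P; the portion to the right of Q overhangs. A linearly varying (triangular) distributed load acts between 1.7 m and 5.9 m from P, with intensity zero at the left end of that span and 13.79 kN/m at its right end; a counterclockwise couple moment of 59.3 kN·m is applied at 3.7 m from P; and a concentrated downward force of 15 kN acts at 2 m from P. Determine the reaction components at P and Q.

P_x = 0, P_y = 32.35 kN, Q_y = 11.61 kN

Resultant of the triangular load: ½ × 13.79 × 4.2 = 28.959 kN, acting at 4.5 m from P (one-third of the span from the peak).
Taking moments about P: Q_y·8.7 − (½·13.79·4.2)·4.5 + 59.3 − 15·2 = 0 → Q_y = 101.0155/8.7 = 11.611 ≈ 11.61 kN.
ΣF_y = 0: P_y + 11.611 − ½·13.79·4.2 − 15 = 0 → P_y = 32.35 kN.
ΣF_x = 0: no horizontal applied forces, so P_x = 0.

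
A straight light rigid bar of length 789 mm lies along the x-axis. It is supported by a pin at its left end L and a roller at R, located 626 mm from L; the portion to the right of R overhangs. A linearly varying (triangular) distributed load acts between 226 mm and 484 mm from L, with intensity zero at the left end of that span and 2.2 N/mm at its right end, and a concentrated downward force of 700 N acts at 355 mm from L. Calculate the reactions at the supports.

Resultant of the triangular load: ½ × 2.2 × 258 = 283.8 N, acting at 398 mm from L (one-third of the span from the peak).
Taking moments about L: R_y·626 − (½·2.2·258)·398 − 700·355 = 0 → R_y = 361452.4/626 = 577.4 N.
ΣF_y = 0: L_y + 577.4 − ½·2.2·258 − 700 = 0 → L_y = 406.4 N.
ΣF_x = 0: no horizontal applied forces, so L_x = 0.

L_x = 0, L_y = 406.4 N, R_y = 577.4 N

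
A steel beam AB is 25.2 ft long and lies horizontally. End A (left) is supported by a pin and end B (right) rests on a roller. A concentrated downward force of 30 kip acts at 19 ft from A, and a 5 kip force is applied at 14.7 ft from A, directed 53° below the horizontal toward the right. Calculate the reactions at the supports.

ΣM about A: B_y·25.2 − 30·19 − 5·sin53°·14.7 = 0 → B_y = 628.7/25.2 = 24.9484 ≈ 24.95 kip.
ΣF_y = 0: A_y + 24.9484 − 30 − 5·sin53° = 0 → A_y = 9.045 kip.
ΣF_x = 0: A_x + 5·cos53° = 0 → A_x = -3.009 kip.

A_x = -3.009 kip, A_y = 9.045 kip, B_y = 24.95 kip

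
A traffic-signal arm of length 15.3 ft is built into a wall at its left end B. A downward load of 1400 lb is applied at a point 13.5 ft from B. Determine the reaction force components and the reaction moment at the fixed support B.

ΣF_x = 0: B_x = 0.
ΣF_y = 0: B_y − 1400 = 0 → B_y = 1400 lb.
ΣM about B: M_B − 1400·13.5 = 0 → M_B = 18900 lb·ft.

B_x = 0, B_y = 1400 lb, M_B = 18900 lb·ft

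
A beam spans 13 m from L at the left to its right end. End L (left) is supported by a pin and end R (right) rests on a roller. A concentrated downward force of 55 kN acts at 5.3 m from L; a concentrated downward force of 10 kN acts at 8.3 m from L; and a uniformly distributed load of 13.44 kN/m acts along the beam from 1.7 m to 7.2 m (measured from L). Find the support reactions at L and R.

Resultant of the distributed load: 13.44 × 5.5 = 73.92 kN at 4.45 m from L.
ΣM about L: R_y·13 − 55·5.3 − 10·8.3 − (13.44·5.5)·4.45 = 0 → R_y = 703.444/13 = 54.1111 ≈ 54.11 kN.
ΣF_y = 0: L_y + 54.1111 − 55 − 10 − 13.44·5.5 = 0 → L_y = 84.81 kN.
ΣF_x = 0: no horizontal applied forces, so L_x = 0.

L_x = 0, L_y = 84.81 kN, R_y = 54.11 kN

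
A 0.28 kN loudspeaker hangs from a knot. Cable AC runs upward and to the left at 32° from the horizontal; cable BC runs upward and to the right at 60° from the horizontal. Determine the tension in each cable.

ΣF_x = 0: −T_AC·cos32° + T_BC·cos60° = 0 → T_BC = 1.6961·T_AC.
ΣF_y = 0: T_AC·sin32° + T_BC·sin60° = 0.28.
Substitute: T_AC·(0.529919 + 1.6961·0.866025) = 0.28 → T_AC = 0.140085 ≈ 0.1401 kN.
Then T_BC = 1.6961 × 0.140085 = 0.2376 kN.

T_AC = 0.1401 kN, T_BC = 0.2376 kN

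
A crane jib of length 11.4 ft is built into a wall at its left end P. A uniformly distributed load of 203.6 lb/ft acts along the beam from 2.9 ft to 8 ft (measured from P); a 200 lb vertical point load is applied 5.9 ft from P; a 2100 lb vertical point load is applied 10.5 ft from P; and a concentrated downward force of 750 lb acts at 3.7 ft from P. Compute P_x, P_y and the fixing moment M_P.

P_x = 0, P_y = 4088 lb, M_P = 31660 lb·ft

Resultant of the distributed load: 203.6 × 5.1 = 1038.36 lb at 5.45 ft from P.
ΣF_x = 0: P_x = 0.
ΣF_y = 0: P_y − 203.6·5.1 − 200 − 2100 − 750 = 0 → P_y = 4088 lb.
ΣM about P: M_P − (203.6·5.1)·5.45 − 200·5.9 − 2100·10.5 − 750·3.7 = 0 → M_P = 31660 lb·ft.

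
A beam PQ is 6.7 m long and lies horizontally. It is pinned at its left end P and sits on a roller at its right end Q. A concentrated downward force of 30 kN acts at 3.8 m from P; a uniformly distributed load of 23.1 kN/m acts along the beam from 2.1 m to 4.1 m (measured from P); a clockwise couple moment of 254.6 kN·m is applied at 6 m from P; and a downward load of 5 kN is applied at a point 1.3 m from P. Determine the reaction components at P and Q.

Resultant of the distributed load: 23.1 × 2 = 46.2 kN at 3.1 m from P.
ΣM about P: Q_y·6.7 − 30·3.8 − (23.1·2)·3.1 − 254.6 − 5·1.3 = 0 → Q_y = 518.32/6.7 = 77.3612 ≈ 77.36 kN.
ΣF_y = 0: P_y + 77.3612 − 30 − 23.1·2 − 5 = 0 → P_y = 3.839 kN.
ΣF_x = 0: no horizontal applied forces, so P_x = 0.

P_x = 0, P_y = 3.839 kN, Q_y = 77.36 kN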